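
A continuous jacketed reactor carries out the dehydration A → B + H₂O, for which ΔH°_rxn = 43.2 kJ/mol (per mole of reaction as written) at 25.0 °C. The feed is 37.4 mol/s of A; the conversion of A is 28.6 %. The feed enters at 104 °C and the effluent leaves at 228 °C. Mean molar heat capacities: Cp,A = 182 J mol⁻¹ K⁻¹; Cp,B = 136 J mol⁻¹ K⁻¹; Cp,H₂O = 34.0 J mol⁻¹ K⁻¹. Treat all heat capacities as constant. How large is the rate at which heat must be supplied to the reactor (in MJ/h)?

Extent of reaction ξ = 0.286 × 37.4 = 10.696 mol/s
Reaction term: ξ·ΔH°_rxn = 10.696 × 43.2 = 462.08 kJ/s
Sensible, feed 104→25 °C: -537.74 kJ/s
Outlet flows (mol/s): A 26.704, B 10.696, H₂O 10.696
Sensible, products 25→228 °C: 1355.7 kJ/s
Q = ΔH = 1280.1 kJ/s = 1280.1 kW
Heat supplied = 4608.3 MJ/h

Q_in = 4610 MJ/h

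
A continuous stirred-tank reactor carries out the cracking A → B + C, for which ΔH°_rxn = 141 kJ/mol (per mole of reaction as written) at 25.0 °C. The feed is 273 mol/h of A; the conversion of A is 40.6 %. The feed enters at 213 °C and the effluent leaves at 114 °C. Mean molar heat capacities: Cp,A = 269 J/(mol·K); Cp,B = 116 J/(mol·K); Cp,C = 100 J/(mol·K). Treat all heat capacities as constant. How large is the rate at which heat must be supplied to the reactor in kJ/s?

Q_in = 2.18 kJ/s

Extent of reaction ξ = 0.406 × 273 = 110.84 mol/h
Reaction term: ξ·ΔH°_rxn = 110.84 × 141 = 15628 kJ/h
Sensible, feed 213→25 °C: -13806 kJ/h
Outlet flows (mol/h): A 162.16, B 110.84, C 110.84
Sensible, products 25→114 °C: 6013.1 kJ/h
Q = ΔH = 7835.1 kJ/h = 2.1764 kW
Heat supplied = 2.1764 kJ/s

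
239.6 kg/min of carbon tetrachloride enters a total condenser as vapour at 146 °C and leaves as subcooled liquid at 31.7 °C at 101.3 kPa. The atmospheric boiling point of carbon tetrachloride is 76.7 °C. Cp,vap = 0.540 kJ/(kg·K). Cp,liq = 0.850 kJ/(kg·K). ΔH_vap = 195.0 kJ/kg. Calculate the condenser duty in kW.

Q_c = 1080 kW

vapour 146→76.7 °C: -37.422 kJ/kg
condensation at 76.7 °C: -195 kJ/kg
liquid 76.7→31.7 °C: -38.25 kJ/kg
Δh = -37.422 + -195 + -38.25 = -270.67 kJ/kg
Q = ṁ·Δh = 239.6 kg/min × -270.67 kJ/kg = -64853 kJ/min
|Q| = 1080.9 kW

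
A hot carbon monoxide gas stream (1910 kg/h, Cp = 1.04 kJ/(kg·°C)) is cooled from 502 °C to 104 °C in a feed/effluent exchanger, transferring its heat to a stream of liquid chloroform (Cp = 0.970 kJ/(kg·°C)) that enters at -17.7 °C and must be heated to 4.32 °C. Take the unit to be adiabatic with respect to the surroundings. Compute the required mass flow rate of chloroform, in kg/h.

Heat released by hot stream: Q = 1910 × 1.04 × (502 − 104) = 790590 kJ/h
Energy balance on cold side (adiabatic exchanger): Q = ṁ_c·Cp_c·(T_c,out − T_c,in)
ṁ_c = 790590 / [0.970 × (4.32 − -17.7)] = 37014 kg/h

ṁ_c = 37000 kg/h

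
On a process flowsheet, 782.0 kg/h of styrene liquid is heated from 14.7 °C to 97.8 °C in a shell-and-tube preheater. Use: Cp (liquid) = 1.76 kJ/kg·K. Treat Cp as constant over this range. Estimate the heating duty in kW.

Q = ṁ·Cp·ΔT = 782.0 × 1.76 × (97.8 − 14.7) = 114370 kJ/h
Converting: 114370 / 3600 s = 31.77 kW

Q = 31.8 kW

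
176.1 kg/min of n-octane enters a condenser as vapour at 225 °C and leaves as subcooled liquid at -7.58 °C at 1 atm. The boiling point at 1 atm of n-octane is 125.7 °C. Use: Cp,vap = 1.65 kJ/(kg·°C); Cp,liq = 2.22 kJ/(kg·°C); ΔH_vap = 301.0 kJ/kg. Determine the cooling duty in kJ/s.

Q_c = 2230 kJ/s

vapour 225→125.7 °C: -163.84 kJ/kg
condensation at 125.7 °C: -301 kJ/kg
liquid 125.7→-7.58 °C: -295.88 kJ/kg
Δh = -163.84 + -301 + -295.88 = -760.73 kJ/kg
Q = ṁ·Δh = 176.1 kg/min × -760.73 kJ/kg = -133960 kJ/min
|Q| = 2232.7 kW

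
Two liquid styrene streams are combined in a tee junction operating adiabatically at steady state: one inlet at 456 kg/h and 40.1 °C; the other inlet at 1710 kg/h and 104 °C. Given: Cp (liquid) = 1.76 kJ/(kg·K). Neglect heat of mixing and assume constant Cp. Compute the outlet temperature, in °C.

T_out = 90.5 °C

No heat crosses the boundary, so H_out = H_in.
Σ ṁᵢCp,ᵢTᵢ = 456×1.76×40.1 + 1710×1.76×104 = 345180
Σ ṁᵢCp,ᵢ = 456×1.76 + 1710×1.76 = 3812.2
T_out = 345180 / 3812.2 = 90.547 °C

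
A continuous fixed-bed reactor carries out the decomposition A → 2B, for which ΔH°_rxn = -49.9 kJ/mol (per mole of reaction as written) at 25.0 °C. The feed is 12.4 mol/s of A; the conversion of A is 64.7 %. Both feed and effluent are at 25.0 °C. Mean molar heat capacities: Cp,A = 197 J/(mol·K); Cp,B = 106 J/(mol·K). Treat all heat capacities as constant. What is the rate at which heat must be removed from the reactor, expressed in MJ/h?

Q_out = 1440 MJ/h

Extent of reaction ξ = 0.647 × 12.4 = 8.0228 mol/s
Reaction term: ξ·ΔH°_rxn = 8.0228 × -49.9 = -400.34 kJ/s
Q = ΔH = -400.34 kJ/s = -400.34 kW
Heat removed = 1441.2 MJ/h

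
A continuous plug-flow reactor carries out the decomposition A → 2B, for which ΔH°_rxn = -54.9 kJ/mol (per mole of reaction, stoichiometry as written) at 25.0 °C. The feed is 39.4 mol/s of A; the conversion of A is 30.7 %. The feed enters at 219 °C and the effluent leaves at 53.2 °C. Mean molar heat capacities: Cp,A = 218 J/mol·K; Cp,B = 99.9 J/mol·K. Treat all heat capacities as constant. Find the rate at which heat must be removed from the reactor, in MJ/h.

Q_out = 7540 MJ/h

Extent of reaction ξ = 0.307 × 39.4 = 12.096 mol/s
Reaction term: ξ·ΔH°_rxn = 12.096 × -54.9 = -664.06 kJ/s
Sensible, feed 219→25 °C: -1666.3 kJ/s
Outlet flows (mol/s): A 27.304, B 24.192
Sensible, products 25→53.2 °C: 236.01 kJ/s
Q = ΔH = -2094.4 kJ/s = -2094.4 kW
Heat removed = 7539.7 MJ/h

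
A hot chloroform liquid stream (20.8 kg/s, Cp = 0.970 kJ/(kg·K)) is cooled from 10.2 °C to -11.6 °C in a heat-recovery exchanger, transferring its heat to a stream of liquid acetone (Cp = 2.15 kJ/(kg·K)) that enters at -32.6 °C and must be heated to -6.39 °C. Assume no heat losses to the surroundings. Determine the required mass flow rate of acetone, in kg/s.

Heat released by hot stream: Q = 20.8 × 0.970 × (10.2 − -11.6) = 439.84 kJ/s
Energy balance on cold side (adiabatic exchanger): Q = ṁ_c·Cp_c·(T_c,out − T_c,in)
ṁ_c = 439.84 / [2.15 × (-6.39 − -32.6)] = 7.8052 kg/s

ṁ_c = 7.81 kg/s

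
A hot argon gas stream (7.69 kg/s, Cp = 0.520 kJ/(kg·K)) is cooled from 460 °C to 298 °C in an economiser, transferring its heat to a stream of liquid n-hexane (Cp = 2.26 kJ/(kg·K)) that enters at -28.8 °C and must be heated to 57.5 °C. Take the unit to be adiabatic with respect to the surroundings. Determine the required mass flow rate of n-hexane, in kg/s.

Heat released by hot stream: Q = 7.69 × 0.520 × (460 − 298) = 647.81 kJ/s
Energy balance on cold side (adiabatic exchanger): Q = ṁ_c·Cp_c·(T_c,out − T_c,in)
ṁ_c = 647.81 / [2.26 × (57.5 − -28.8)] = 3.3214 kg/s

ṁ_c = 3.32 kg/s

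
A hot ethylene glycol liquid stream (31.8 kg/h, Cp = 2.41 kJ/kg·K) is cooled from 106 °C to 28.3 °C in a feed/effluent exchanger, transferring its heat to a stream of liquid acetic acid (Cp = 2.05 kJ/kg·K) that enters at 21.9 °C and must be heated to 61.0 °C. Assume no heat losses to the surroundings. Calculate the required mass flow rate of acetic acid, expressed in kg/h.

ṁ_c = 74.3 kg/h

Heat released by hot stream: Q = 31.8 × 2.41 × (106 − 28.3) = 5954.8 kJ/h
Energy balance on cold side (adiabatic exchanger): Q = ṁ_c·Cp_c·(T_c,out − T_c,in)
ṁ_c = 5954.8 / [2.05 × (61.0 − 21.9)] = 74.291 kg/h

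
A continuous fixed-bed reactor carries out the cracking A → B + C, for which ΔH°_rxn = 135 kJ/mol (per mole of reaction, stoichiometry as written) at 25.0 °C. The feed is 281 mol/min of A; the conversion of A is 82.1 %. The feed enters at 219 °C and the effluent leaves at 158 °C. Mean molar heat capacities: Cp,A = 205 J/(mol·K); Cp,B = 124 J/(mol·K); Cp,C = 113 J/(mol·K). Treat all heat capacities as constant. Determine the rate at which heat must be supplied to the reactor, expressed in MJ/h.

Q_in = 1720 MJ/h

Extent of reaction ξ = 0.821 × 281 = 230.7 mol/min
Reaction term: ξ·ΔH°_rxn = 230.7 × 135 = 31145 kJ/min
Sensible, feed 219→25 °C: -11175 kJ/min
Outlet flows (mol/min): A 50.299, B 230.7, C 230.7
Sensible, products 25→158 °C: 8643.3 kJ/min
Q = ΔH = 28613 kJ/min = 476.88 kW
Heat supplied = 1716.8 MJ/h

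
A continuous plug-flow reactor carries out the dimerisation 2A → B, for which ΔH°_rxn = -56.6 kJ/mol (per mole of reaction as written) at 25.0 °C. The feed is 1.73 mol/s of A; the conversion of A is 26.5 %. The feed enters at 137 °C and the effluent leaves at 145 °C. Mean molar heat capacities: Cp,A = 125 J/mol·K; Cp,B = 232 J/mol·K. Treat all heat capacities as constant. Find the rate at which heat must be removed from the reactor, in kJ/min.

Extent of reaction ξ = 0.265 × 1.73 / 2 = 0.22923 mol/s
Reaction term: ξ·ΔH°_rxn = 0.22923 × -56.6 = -12.974 kJ/s
Sensible, feed 137→25 °C: -24.22 kJ/s
Outlet flows (mol/s): A 1.2715, B 0.22923
Sensible, products 25→145 °C: 25.455 kJ/s
Q = ΔH = -11.739 kJ/s = -11.739 kW
Heat removed = 704.36 kJ/min

Q_out = 704 kJ/min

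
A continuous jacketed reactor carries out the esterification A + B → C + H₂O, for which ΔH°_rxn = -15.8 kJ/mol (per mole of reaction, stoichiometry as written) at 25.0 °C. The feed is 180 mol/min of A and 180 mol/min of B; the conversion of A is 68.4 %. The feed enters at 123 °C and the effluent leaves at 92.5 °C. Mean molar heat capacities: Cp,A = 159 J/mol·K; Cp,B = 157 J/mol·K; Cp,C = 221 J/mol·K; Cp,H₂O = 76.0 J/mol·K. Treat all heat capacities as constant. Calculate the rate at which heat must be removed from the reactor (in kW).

Q_out = 64.0 kW

Extent of reaction ξ = 0.684 × 180 = 123.12 mol/min
Reaction term: ξ·ΔH°_rxn = 123.12 × -15.8 = -1945.3 kJ/min
Sensible, feed 123→25 °C: -5574.2 kJ/min
Outlet flows (mol/min): A 56.88, B 56.88, C 123.12, H₂O 123.12
Sensible, products 25→92.5 °C: 3681.5 kJ/min
Q = ΔH = -3838 kJ/min = -63.967 kW
Heat removed = 63.967 kW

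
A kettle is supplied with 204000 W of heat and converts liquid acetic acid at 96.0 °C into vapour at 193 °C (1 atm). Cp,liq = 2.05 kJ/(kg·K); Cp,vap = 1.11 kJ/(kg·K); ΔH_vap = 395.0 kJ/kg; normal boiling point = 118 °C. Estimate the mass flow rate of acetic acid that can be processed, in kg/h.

ṁ = 1400 kg/h

Δh = 2.05×(118−96.0) + 395.0 + 1.11×(193−118) = 523.35 kJ/kg
Q = 204000 W = 204 kJ/s = 734400 kJ/h
ṁ = Q/Δh = 734400 / 523.35 = 1403.3 kg/h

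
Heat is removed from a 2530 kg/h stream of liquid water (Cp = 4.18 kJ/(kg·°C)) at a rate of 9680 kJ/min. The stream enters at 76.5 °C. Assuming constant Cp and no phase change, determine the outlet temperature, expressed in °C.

Q = 9680 kJ/min = 580800 kJ/h
ΔT = Q/(ṁ·Cp) = 580800/(2530×4.18) = 54.92 K
T_out = 76.5 − 54.92 = 21.58 °C

T_out = 21.6 °C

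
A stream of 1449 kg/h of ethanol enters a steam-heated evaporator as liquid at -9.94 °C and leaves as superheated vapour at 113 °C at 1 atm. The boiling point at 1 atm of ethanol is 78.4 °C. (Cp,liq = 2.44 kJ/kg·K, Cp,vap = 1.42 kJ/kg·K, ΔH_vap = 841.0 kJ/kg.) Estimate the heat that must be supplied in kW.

Q = 445 kW

liquid -9.94→78.4 °C: 215.55 kJ/kg
vaporisation at 78.4 °C: 841 kJ/kg
vapour 78.4→113 °C: 49.132 kJ/kg
Δh = 215.55 + 841 + 49.132 = 1105.7 kJ/kg
Q = ṁ·Δh = 1449 kg/h × 1105.7 kJ/kg = 1.6021e+06 kJ/h
|Q| = 445.04 kW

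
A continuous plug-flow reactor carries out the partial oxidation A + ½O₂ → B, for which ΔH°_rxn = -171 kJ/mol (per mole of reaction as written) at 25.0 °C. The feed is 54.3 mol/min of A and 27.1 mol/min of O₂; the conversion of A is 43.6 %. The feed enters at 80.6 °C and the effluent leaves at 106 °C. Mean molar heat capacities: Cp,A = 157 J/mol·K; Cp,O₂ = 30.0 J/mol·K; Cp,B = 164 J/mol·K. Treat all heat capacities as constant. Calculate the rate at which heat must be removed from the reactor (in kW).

Extent of reaction ξ = 0.436 × 54.3 = 23.675 mol/min
Reaction term: ξ·ΔH°_rxn = 23.675 × -171 = -4048.4 kJ/min
Sensible, feed 80.6→25 °C: -519.2 kJ/min
Outlet flows (mol/min): A 30.625, O₂ 15.263, B 23.675
Sensible, products 25→106 °C: 741.04 kJ/min
Q = ΔH = -3826.5 kJ/min = -63.776 kW
Heat removed = 63.776 kW

Q_out = 63.8 kW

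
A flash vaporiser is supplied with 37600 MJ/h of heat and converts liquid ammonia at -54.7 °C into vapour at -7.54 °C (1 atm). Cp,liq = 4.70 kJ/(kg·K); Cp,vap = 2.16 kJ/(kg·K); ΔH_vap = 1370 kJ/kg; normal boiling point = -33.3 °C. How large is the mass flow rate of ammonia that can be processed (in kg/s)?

ṁ = 6.84 kg/s

Δh = 4.70×(-33.3−-54.7) + 1370 + 2.16×(-7.54−-33.3) = 1526.2 kJ/kg
Q = 37600 MJ/h = 10444 kJ/s = 10444 kJ/s
ṁ = Q/Δh = 10444 / 1526.2 = 6.8433 kg/s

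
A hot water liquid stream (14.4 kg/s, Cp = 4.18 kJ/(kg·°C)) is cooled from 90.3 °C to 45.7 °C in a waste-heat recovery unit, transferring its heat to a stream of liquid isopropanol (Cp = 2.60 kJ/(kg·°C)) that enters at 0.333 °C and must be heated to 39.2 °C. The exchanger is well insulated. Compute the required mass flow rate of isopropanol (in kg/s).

ṁ_c = 26.6 kg/s

Heat released by hot stream: Q = 14.4 × 4.18 × (90.3 − 45.7) = 2684.6 kJ/s
Energy balance on cold side (adiabatic exchanger): Q = ṁ_c·Cp_c·(T_c,out − T_c,in)
ṁ_c = 2684.6 / [2.60 × (39.2 − 0.333)] = 26.566 kg/s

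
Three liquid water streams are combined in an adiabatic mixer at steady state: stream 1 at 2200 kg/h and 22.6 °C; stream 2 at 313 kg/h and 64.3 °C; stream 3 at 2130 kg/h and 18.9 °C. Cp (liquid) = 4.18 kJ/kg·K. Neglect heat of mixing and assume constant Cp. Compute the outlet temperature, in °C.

Adiabatic, steady state ⇒ Σ ṁᵢCp,ᵢ(T_out − Tᵢ) = 0
Σ ṁᵢCp,ᵢTᵢ = 2200×4.18×22.6 + 313×4.18×64.3 + 2130×4.18×18.9 = 460230
Σ ṁᵢCp,ᵢ = 2200×4.18 + 313×4.18 + 2130×4.18 = 19408
T_out = 460230 / 19408 = 23.714 °C

T_out = 23.7 °C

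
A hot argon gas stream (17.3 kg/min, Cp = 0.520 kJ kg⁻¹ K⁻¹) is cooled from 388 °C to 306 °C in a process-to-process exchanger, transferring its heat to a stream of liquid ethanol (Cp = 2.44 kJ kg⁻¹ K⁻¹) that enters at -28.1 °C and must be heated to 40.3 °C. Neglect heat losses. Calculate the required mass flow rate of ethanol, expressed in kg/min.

ṁ_c = 4.42 kg/min

Heat released by hot stream: Q = 17.3 × 0.520 × (388 − 306) = 737.67 kJ/min
Energy balance on cold side (adiabatic exchanger): Q = ṁ_c·Cp_c·(T_c,out − T_c,in)
ṁ_c = 737.67 / [2.44 × (40.3 − -28.1)] = 4.42 kg/min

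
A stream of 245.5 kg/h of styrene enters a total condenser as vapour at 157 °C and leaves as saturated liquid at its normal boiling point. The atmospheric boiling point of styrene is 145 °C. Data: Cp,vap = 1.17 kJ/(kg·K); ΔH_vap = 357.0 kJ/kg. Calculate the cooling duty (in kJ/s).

Q_c = 25.3 kJ/s

vapour 157→145 °C: -14.04 kJ/kg
condensation at 145 °C: -357 kJ/kg
Δh = -14.04 + -357 = -371.04 kJ/kg
Q = ṁ·Δh = 245.5 kg/h × -371.04 kJ/kg = -91090 kJ/h
|Q| = 25.303 kW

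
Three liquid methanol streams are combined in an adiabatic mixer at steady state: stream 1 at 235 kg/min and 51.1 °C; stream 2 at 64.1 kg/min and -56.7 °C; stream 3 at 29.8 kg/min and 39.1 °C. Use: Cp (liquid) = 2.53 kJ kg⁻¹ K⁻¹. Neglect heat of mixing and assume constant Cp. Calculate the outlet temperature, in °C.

T_out = 29.0 °C

No heat crosses the boundary, so H_out = H_in.
T_out = Σ ṁᵢCp,ᵢTᵢ / Σ ṁᵢCp,ᵢ
      = 24134 / 832.12 = 29.003 °C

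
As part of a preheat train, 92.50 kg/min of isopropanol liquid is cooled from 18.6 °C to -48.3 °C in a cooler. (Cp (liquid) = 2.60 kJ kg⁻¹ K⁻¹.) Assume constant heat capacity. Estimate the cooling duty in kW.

Q_c = 268 kW

Q = ṁ·Cp·ΔT = 92.50 × 2.60 × (-48.3 − 18.6) = -16089 kJ/min
Converting: 16089 / 60 s = 268.16 kW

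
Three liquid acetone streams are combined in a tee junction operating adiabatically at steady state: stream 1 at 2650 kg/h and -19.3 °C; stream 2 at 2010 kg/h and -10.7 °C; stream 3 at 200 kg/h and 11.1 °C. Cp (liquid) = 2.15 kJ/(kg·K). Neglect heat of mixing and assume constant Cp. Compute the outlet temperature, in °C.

Adiabatic, steady state ⇒ Σ ṁᵢCp,ᵢ(T_out − Tᵢ) = 0
Σ ṁᵢCp,ᵢTᵢ = 2650×2.15×-19.3 + 2010×2.15×-10.7 + 200×2.15×11.1 = -151430
Σ ṁᵢCp,ᵢ = 2650×2.15 + 2010×2.15 + 200×2.15 = 10449
T_out = -151430 / 10449 = -14.492 °C

T_out = -14.5 °C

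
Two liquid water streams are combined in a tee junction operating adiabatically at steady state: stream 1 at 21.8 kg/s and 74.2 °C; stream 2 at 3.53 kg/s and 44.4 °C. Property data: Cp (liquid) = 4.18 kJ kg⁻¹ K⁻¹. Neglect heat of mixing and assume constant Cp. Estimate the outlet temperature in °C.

Adiabatic, steady state ⇒ Σ ṁᵢCp,ᵢ(T_out − Tᵢ) = 0
Σ ṁᵢCp,ᵢTᵢ = 21.8×4.18×74.2 + 3.53×4.18×44.4 = 7416.5
Σ ṁᵢCp,ᵢ = 21.8×4.18 + 3.53×4.18 = 105.88
T_out = 7416.5 / 105.88 = 70.047 °C

T_out = 70.0 °C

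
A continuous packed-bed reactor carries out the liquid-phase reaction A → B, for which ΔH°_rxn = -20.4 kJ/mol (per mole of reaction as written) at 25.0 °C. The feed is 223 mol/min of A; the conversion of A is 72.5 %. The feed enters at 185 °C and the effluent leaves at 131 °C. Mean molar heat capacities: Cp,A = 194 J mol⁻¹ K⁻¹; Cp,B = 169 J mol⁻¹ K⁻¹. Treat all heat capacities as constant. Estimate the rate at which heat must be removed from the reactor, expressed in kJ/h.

Q_out = 364000 kJ/h

Extent of reaction ξ = 0.725 × 223 = 161.67 mol/min
Reaction term: ξ·ΔH°_rxn = 161.67 × -20.4 = -3298.2 kJ/min
Sensible, feed 185→25 °C: -6921.9 kJ/min
Outlet flows (mol/min): A 61.325, B 161.67
Sensible, products 25→131 °C: 4157.3 kJ/min
Q = ΔH = -6062.8 kJ/min = -101.05 kW
Heat removed = 363770 kJ/h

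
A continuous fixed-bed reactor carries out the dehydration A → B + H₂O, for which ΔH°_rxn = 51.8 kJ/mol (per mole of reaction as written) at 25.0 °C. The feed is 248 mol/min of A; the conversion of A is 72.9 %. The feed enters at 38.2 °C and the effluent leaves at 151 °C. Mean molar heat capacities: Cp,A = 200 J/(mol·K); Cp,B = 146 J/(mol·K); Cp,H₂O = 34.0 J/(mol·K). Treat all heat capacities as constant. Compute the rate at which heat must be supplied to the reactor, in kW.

Extent of reaction ξ = 0.729 × 248 = 180.79 mol/min
Reaction term: ξ·ΔH°_rxn = 180.79 × 51.8 = 9365 kJ/min
Sensible, feed 38.2→25 °C: -654.72 kJ/min
Outlet flows (mol/min): A 67.208, B 180.79, H₂O 180.79
Sensible, products 25→151 °C: 5794 kJ/min
Q = ΔH = 14504 kJ/min = 241.74 kW
Heat supplied = 241.74 kW

Q_in = 242 kW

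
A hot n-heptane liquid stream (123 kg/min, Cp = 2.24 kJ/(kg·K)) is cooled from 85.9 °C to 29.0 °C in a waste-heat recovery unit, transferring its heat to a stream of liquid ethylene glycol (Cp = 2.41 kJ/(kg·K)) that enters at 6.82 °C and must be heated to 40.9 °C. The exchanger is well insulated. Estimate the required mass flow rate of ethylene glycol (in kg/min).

ṁ_c = 191 kg/min

Heat released by hot stream: Q = 123 × 2.24 × (85.9 − 29.0) = 15677 kJ/min
Energy balance on cold side (adiabatic exchanger): Q = ṁ_c·Cp_c·(T_c,out − T_c,in)
ṁ_c = 15677 / [2.41 × (40.9 − 6.82)] = 190.87 kg/min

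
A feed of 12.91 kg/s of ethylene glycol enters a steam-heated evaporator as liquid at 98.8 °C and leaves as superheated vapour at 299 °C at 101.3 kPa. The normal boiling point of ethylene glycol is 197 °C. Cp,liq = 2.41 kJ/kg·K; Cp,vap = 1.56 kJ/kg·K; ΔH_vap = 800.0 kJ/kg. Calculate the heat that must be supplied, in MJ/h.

Q = 55600 MJ/h

liquid 98.8→197 °C: 236.66 kJ/kg
vaporisation at 197 °C: 800 kJ/kg
vapour 197→299 °C: 159.12 kJ/kg
Δh = 236.66 + 800 + 159.12 = 1195.8 kJ/kg
Q = ṁ·Δh = 12.91 kg/s × 1195.8 kJ/kg = 15438 kJ/s
|Q| = 15438 kW = 55575 MJ/h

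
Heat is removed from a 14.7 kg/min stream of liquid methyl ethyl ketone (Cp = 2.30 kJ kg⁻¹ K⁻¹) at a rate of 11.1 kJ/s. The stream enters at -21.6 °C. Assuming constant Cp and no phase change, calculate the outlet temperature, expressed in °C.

T_out = -41.3 °C

Q = 11.1 kJ/s = 666 kJ/min
ΔT = Q/(ṁ·Cp) = 666/(14.7×2.30) = 19.698 K
T_out = -21.6 − 19.698 = -41.298 °C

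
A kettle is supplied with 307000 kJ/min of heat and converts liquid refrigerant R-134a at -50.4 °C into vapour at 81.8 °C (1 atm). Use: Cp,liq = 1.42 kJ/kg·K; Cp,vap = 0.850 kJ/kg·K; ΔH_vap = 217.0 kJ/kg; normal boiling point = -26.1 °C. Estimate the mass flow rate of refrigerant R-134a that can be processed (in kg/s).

Δh = 1.42×(-26.1−-50.4) + 217.0 + 0.850×(81.8−-26.1) = 343.22 kJ/kg
Q = 307000 kJ/min = 5116.7 kJ/s = 5116.7 kJ/s
ṁ = Q/Δh = 5116.7 / 343.22 = 14.908 kg/s

ṁ = 14.9 kg/s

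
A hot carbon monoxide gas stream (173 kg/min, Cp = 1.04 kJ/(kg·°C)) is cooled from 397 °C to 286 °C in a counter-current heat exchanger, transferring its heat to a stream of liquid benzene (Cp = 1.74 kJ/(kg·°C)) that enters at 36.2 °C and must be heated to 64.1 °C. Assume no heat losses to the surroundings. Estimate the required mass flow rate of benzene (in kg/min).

ṁ_c = 411 kg/min

Heat released by hot stream: Q = 173 × 1.04 × (397 − 286) = 19971 kJ/min
Energy balance on cold side (adiabatic exchanger): Q = ṁ_c·Cp_c·(T_c,out − T_c,in)
ṁ_c = 19971 / [1.74 × (64.1 − 36.2)] = 411.39 kg/min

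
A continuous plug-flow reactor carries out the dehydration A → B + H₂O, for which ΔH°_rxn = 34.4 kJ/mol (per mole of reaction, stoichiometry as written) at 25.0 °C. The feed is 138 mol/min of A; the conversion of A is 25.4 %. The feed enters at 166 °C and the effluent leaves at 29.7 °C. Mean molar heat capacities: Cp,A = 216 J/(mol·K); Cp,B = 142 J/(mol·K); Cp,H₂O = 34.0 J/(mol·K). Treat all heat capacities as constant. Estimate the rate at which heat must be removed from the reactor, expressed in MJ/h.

Q_out = 172 MJ/h

Extent of reaction ξ = 0.254 × 138 = 35.052 mol/min
Reaction term: ξ·ΔH°_rxn = 35.052 × 34.4 = 1205.8 kJ/min
Sensible, feed 166→25 °C: -4202.9 kJ/min
Outlet flows (mol/min): A 102.95, B 35.052, H₂O 35.052
Sensible, products 25→29.7 °C: 133.51 kJ/min
Q = ΔH = -2863.6 kJ/min = -47.727 kW
Heat removed = 171.82 MJ/h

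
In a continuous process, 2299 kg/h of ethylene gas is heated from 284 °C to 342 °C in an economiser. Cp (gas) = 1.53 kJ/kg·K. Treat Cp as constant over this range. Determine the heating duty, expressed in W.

Q = 56700 W

Q = ṁ·Cp·ΔT = 2299 × 1.53 × (342 − 284) = 204010 kJ/h
Converting: 204010 / 3600 s = 56.67 kW
Heating duty = 56670 W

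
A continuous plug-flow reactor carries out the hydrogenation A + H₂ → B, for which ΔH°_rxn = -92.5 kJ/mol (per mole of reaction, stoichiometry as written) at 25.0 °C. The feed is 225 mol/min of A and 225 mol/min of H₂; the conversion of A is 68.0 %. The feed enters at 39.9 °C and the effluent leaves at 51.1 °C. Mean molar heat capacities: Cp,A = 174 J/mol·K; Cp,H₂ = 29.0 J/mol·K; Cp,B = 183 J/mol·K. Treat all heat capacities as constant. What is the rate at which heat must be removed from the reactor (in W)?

Extent of reaction ξ = 0.680 × 225 = 153 mol/min
Reaction term: ξ·ΔH°_rxn = 153 × -92.5 = -14152 kJ/min
Sensible, feed 39.9→25 °C: -680.56 kJ/min
Outlet flows (mol/min): A 72, H₂ 72, B 153
Sensible, products 25→51.1 °C: 1112.3 kJ/min
Q = ΔH = -13721 kJ/min = -228.68 kW
Heat removed = 228680 W

Q_out = 229000 W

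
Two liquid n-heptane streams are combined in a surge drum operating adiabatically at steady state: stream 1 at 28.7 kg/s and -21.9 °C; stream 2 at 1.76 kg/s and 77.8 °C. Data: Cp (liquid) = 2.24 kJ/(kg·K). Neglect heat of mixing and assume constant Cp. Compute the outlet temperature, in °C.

T_out = -16.1 °C

Energy balance with Q = 0: Σ ṁᵢCp,ᵢ(T_out − Tᵢ) = 0
Σ ṁᵢCp,ᵢTᵢ = 28.7×2.24×-21.9 + 1.76×2.24×77.8 = -1101.2
Σ ṁᵢCp,ᵢ = 28.7×2.24 + 1.76×2.24 = 68.23
T_out = -1101.2 / 68.23 = -16.139 °C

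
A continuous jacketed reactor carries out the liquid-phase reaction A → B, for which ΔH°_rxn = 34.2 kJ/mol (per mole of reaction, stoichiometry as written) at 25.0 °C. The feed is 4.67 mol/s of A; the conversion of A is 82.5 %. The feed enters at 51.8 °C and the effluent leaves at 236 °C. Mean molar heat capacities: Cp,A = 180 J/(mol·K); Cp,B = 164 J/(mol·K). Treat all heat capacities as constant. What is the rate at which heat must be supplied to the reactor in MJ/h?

Q_in = 985 MJ/h

Extent of reaction ξ = 0.825 × 4.67 = 3.8527 mol/s
Reaction term: ξ·ΔH°_rxn = 3.8527 × 34.2 = 131.76 kJ/s
Sensible, feed 51.8→25 °C: -22.528 kJ/s
Outlet flows (mol/s): A 0.81725, B 3.8527
Sensible, products 25→236 °C: 164.36 kJ/s
Q = ΔH = 273.6 kJ/s = 273.6 kW
Heat supplied = 984.94 MJ/h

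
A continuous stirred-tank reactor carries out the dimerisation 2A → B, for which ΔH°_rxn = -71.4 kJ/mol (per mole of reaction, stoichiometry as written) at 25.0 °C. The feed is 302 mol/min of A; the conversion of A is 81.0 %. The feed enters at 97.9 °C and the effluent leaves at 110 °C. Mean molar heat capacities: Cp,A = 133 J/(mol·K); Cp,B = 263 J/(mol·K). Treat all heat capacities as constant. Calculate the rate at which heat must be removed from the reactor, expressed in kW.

Q_out = 138 kW

Extent of reaction ξ = 0.810 × 302 / 2 = 122.31 mol/min
Reaction term: ξ·ΔH°_rxn = 122.31 × -71.4 = -8732.9 kJ/min
Sensible, feed 97.9→25 °C: -2928.1 kJ/min
Outlet flows (mol/min): A 57.38, B 122.31
Sensible, products 25→110 °C: 3382.9 kJ/min
Q = ΔH = -8278.1 kJ/min = -137.97 kW
Heat removed = 137.97 kW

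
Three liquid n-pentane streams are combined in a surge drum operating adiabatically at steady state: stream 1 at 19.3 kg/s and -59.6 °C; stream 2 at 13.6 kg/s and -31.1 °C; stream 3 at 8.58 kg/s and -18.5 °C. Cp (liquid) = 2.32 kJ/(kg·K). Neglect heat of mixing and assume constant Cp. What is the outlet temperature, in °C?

T_out = -41.8 °C

Energy balance with Q = 0: Σ ṁᵢCp,ᵢ(T_out − Tᵢ) = 0
Σ ṁᵢCp,ᵢTᵢ = 19.3×2.32×-59.6 + 13.6×2.32×-31.1 + 8.58×2.32×-18.5 = -4018.2
Σ ṁᵢCp,ᵢ = 19.3×2.32 + 13.6×2.32 + 8.58×2.32 = 96.234
T_out = -4018.2 / 96.234 = -41.754 °C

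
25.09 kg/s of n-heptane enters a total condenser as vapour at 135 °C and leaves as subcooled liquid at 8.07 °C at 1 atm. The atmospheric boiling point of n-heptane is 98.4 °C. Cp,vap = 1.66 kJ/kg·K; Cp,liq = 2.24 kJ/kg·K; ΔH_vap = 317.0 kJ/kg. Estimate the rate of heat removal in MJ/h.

vapour 135→98.4 °C: -60.756 kJ/kg
condensation at 98.4 °C: -317 kJ/kg
liquid 98.4→8.07 °C: -202.34 kJ/kg
Δh = -60.756 + -317 + -202.34 = -580.1 kJ/kg
Q = ṁ·Δh = 25.09 kg/s × -580.1 kJ/kg = -14555 kJ/s
|Q| = 14555 kW = 52397 MJ/h

Q_c = 52400 MJ/h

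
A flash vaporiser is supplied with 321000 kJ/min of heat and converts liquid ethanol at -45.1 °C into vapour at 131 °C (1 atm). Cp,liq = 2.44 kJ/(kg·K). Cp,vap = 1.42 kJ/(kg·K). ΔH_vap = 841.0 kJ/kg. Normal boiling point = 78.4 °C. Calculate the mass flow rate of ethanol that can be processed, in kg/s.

ṁ = 4.40 kg/s

Δh = 2.44×(78.4−-45.1) + 841.0 + 1.42×(131−78.4) = 1217 kJ/kg
Q = 321000 kJ/min = 5350 kJ/s = 5350 kJ/s
ṁ = Q/Δh = 5350 / 1217 = 4.3959 kg/s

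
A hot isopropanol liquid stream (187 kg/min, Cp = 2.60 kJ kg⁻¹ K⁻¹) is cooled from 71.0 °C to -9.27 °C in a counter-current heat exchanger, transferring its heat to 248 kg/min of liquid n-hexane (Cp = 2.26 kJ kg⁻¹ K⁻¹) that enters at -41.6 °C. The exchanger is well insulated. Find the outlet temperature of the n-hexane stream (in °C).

Heat released by hot stream: Q = 187 × 2.60 × (71.0 − -9.27) = 39027 kJ/min
Energy balance on cold side (adiabatic exchanger): Q = ṁ_c·Cp_c·(T_c,out − T_c,in)
T_c,out = -41.6 + 39027/(248 × 2.26) = 28.032 °C

T_c,out = 28.0 °C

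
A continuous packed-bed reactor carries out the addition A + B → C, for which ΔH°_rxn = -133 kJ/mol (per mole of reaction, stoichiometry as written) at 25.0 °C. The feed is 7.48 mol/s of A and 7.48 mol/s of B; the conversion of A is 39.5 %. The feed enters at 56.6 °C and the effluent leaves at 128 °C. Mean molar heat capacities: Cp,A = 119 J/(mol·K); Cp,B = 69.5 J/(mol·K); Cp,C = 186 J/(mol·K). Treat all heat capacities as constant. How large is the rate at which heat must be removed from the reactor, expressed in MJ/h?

Q_out = 1050 MJ/h

Extent of reaction ξ = 0.395 × 7.48 = 2.9546 mol/s
Reaction term: ξ·ΔH°_rxn = 2.9546 × -133 = -392.96 kJ/s
Sensible, feed 56.6→25 °C: -44.555 kJ/s
Outlet flows (mol/s): A 4.5254, B 4.5254, C 2.9546
Sensible, products 25→128 °C: 144.47 kJ/s
Q = ΔH = -293.05 kJ/s = -293.05 kW
Heat removed = 1055 MJ/h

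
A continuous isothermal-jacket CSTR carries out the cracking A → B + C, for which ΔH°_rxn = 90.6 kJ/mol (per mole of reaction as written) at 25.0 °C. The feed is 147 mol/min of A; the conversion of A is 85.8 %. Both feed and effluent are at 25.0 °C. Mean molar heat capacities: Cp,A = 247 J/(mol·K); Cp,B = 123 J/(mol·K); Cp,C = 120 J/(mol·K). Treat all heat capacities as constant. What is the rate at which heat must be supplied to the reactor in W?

Q_in = 190000 W

Extent of reaction ξ = 0.858 × 147 = 126.13 mol/min
Reaction term: ξ·ΔH°_rxn = 126.13 × 90.6 = 11427 kJ/min
Q = ΔH = 11427 kJ/min = 190.45 kW
Heat supplied = 190450 W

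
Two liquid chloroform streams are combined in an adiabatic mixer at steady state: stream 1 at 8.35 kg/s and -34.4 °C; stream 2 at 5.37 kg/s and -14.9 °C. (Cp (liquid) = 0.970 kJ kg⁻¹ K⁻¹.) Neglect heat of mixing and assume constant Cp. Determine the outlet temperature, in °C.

Energy balance with Q = 0: Σ ṁᵢCp,ᵢ(T_out − Tᵢ) = 0
T_out = Σ ṁᵢCp,ᵢTᵢ / Σ ṁᵢCp,ᵢ
      = -356.24 / 13.308 = -26.768 °C

T_out = -26.8 °C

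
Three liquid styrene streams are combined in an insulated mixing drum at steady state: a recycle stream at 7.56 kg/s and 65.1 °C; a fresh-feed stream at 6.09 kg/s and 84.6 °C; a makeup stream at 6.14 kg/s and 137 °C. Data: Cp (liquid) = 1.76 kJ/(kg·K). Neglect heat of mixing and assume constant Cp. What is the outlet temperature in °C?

T_out = 93.4 °C

No heat crosses the boundary, so H_out = H_in.
T_out = Σ ṁᵢCp,ᵢTᵢ / Σ ṁᵢCp,ᵢ
      = 3253.4 / 34.83 = 93.408 °C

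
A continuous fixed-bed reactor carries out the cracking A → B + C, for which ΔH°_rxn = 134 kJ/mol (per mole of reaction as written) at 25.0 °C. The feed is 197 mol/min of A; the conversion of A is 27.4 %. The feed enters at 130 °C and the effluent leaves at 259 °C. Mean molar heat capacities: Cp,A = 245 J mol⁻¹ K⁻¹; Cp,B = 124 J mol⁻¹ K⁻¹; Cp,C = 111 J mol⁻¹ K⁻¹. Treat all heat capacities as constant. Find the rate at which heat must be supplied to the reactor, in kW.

Extent of reaction ξ = 0.274 × 197 = 53.978 mol/min
Reaction term: ξ·ΔH°_rxn = 53.978 × 134 = 7233.1 kJ/min
Sensible, feed 130→25 °C: -5067.8 kJ/min
Outlet flows (mol/min): A 143.02, B 53.978, C 53.978
Sensible, products 25→259 °C: 11168 kJ/min
Q = ΔH = 13333 kJ/min = 222.22 kW
Heat supplied = 222.22 kW

Q_in = 222 kW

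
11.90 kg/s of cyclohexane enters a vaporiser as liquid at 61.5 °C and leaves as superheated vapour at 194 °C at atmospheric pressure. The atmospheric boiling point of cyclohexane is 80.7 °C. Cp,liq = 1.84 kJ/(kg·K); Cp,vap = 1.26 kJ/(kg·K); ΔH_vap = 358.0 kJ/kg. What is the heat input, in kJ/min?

liquid 61.5→80.7 °C: 35.328 kJ/kg
vaporisation at 80.7 °C: 358 kJ/kg
vapour 80.7→194 °C: 142.76 kJ/kg
Δh = 35.328 + 358 + 142.76 = 536.09 kJ/kg
Q = ṁ·Δh = 11.90 kg/s × 536.09 kJ/kg = 6379.4 kJ/s
|Q| = 6379.4 kW = 382770 kJ/min

Q = 383000 kJ/min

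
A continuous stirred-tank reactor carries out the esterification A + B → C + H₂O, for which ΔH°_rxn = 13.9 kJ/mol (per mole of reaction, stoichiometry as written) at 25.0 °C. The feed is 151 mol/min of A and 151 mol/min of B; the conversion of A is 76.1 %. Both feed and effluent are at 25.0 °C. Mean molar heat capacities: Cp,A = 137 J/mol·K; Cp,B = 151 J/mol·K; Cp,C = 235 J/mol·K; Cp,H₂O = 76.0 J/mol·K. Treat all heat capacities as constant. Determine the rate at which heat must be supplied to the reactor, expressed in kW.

Q_in = 26.6 kW

Extent of reaction ξ = 0.761 × 151 = 114.91 mol/min
Reaction term: ξ·ΔH°_rxn = 114.91 × 13.9 = 1597.3 kJ/min
Q = ΔH = 1597.3 kJ/min = 26.621 kW
Heat supplied = 26.621 kW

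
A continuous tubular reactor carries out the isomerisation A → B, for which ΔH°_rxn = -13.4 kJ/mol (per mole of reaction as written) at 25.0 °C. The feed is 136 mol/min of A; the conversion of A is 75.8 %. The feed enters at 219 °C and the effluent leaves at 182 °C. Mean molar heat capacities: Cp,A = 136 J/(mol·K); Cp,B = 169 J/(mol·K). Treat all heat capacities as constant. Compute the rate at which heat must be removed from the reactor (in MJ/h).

Q_out = 91.9 MJ/h

Extent of reaction ξ = 0.758 × 136 = 103.09 mol/min
Reaction term: ξ·ΔH°_rxn = 103.09 × -13.4 = -1381.4 kJ/min
Sensible, feed 219→25 °C: -3588.2 kJ/min
Outlet flows (mol/min): A 32.912, B 103.09
Sensible, products 25→182 °C: 3438 kJ/min
Q = ΔH = -1531.6 kJ/min = -25.527 kW
Heat removed = 91.898 MJ/h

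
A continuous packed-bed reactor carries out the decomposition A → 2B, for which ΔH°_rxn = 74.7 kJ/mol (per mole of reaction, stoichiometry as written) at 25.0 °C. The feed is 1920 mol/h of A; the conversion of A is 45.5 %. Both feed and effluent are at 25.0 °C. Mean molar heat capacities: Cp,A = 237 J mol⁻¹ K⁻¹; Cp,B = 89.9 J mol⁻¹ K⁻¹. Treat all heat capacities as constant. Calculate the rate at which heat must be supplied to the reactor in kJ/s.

Q_in = 18.1 kJ/s

Extent of reaction ξ = 0.455 × 1920 = 873.6 mol/h
Reaction term: ξ·ΔH°_rxn = 873.6 × 74.7 = 65258 kJ/h
Q = ΔH = 65258 kJ/h = 18.127 kW
Heat supplied = 18.127 kJ/s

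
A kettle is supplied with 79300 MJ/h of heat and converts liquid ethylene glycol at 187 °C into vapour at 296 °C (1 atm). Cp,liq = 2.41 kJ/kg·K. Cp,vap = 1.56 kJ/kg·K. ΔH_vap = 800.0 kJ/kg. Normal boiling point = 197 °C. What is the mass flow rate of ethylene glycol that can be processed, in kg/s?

ṁ = 22.5 kg/s

Δh = 2.41×(197−187) + 800.0 + 1.56×(296−197) = 978.54 kJ/kg
Q = 79300 MJ/h = 22028 kJ/s = 22028 kJ/s
ṁ = Q/Δh = 22028 / 978.54 = 22.511 kg/s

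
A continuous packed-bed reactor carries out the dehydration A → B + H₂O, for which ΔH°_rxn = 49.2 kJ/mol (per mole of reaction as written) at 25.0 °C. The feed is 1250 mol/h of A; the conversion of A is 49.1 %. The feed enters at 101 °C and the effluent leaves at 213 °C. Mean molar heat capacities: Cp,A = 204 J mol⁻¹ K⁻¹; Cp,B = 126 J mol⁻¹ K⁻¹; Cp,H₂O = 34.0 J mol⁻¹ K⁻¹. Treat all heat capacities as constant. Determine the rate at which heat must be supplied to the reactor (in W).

Extent of reaction ξ = 0.491 × 1250 = 613.75 mol/h
Reaction term: ξ·ΔH°_rxn = 613.75 × 49.2 = 30196 kJ/h
Sensible, feed 101→25 °C: -19380 kJ/h
Outlet flows (mol/h): A 636.25, B 613.75, H₂O 613.75
Sensible, products 25→213 °C: 42863 kJ/h
Q = ΔH = 53680 kJ/h = 14.911 kW
Heat supplied = 14911 W

Q_in = 14900 W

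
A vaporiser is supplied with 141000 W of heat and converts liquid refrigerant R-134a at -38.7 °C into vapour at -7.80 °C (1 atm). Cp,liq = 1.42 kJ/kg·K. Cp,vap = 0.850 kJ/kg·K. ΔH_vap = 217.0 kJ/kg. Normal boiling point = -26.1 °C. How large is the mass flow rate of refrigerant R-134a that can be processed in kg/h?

Δh = 1.42×(-26.1−-38.7) + 217.0 + 0.850×(-7.80−-26.1) = 250.45 kJ/kg
Q = 141000 W = 141 kJ/s = 507600 kJ/h
ṁ = Q/Δh = 507600 / 250.45 = 2026.8 kg/h

ṁ = 2030 kg/h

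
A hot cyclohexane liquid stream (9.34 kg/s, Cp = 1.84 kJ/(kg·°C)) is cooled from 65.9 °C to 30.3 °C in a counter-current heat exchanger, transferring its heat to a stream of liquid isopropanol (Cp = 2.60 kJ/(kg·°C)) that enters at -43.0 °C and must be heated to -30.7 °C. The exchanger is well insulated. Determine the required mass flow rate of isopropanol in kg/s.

ṁ_c = 19.1 kg/s

Heat released by hot stream: Q = 9.34 × 1.84 × (65.9 − 30.3) = 611.81 kJ/s
Energy balance on cold side (adiabatic exchanger): Q = ṁ_c·Cp_c·(T_c,out − T_c,in)
ṁ_c = 611.81 / [2.60 × (-30.7 − -43.0)] = 19.131 kg/s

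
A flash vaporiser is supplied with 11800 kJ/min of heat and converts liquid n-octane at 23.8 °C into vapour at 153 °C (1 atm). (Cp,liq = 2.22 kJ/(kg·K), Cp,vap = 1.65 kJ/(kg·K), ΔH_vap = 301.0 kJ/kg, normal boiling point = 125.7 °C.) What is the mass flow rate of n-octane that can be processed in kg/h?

Δh = 2.22×(125.7−23.8) + 301.0 + 1.65×(153−125.7) = 572.26 kJ/kg
Q = 11800 kJ/min = 196.67 kJ/s = 708000 kJ/h
ṁ = Q/Δh = 708000 / 572.26 = 1237.2 kg/h

ṁ = 1240 kg/h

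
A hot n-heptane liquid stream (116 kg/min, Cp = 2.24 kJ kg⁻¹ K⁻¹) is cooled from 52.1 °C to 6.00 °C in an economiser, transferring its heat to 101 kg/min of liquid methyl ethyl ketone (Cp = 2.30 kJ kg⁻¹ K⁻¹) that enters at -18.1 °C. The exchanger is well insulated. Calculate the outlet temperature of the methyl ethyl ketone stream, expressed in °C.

Heat released by hot stream: Q = 116 × 2.24 × (52.1 − 6.00) = 11979 kJ/min
Energy balance on cold side (adiabatic exchanger): Q = ṁ_c·Cp_c·(T_c,out − T_c,in)
T_c,out = -18.1 + 11979/(101 × 2.30) = 33.465 °C

T_c,out = 33.5 °C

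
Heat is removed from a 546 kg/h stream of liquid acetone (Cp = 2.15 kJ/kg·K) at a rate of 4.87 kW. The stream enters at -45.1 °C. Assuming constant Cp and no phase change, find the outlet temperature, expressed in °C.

T_out = -60.0 °C

Q = 4.87 kW = 17532 kJ/h
ΔT = Q/(ṁ·Cp) = 17532/(546×2.15) = 14.935 K
T_out = -45.1 − 14.935 = -60.035 °C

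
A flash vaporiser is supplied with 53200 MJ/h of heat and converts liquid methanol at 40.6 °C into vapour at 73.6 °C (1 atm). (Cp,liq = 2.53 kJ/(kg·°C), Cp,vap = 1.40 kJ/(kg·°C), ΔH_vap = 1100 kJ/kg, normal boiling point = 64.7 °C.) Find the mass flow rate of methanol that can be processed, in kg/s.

ṁ = 12.6 kg/s

Δh = 2.53×(64.7−40.6) + 1100 + 1.40×(73.6−64.7) = 1173.4 kJ/kg
Q = 53200 MJ/h = 14778 kJ/s = 14778 kJ/s
ṁ = Q/Δh = 14778 / 1173.4 = 12.594 kg/s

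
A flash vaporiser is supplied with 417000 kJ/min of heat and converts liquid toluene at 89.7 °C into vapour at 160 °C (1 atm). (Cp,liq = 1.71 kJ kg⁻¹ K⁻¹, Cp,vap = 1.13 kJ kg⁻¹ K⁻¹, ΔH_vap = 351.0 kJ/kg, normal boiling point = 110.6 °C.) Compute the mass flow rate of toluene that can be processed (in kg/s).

ṁ = 15.7 kg/s

Δh = 1.71×(110.6−89.7) + 351.0 + 1.13×(160−110.6) = 442.56 kJ/kg
Q = 417000 kJ/min = 6950 kJ/s = 6950 kJ/s
ṁ = Q/Δh = 6950 / 442.56 = 15.704 kg/s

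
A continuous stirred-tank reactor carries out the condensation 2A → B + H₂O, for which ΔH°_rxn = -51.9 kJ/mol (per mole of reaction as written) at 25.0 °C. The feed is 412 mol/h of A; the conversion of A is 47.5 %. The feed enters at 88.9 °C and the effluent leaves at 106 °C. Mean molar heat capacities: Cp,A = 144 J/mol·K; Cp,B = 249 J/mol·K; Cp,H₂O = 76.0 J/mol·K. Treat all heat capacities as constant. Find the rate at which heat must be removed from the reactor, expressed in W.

Q_out = 1050 W

Extent of reaction ξ = 0.475 × 412 / 2 = 97.85 mol/h
Reaction term: ξ·ΔH°_rxn = 97.85 × -51.9 = -5078.4 kJ/h
Sensible, feed 88.9→25 °C: -3791.1 kJ/h
Outlet flows (mol/h): A 216.3, B 97.85, H₂O 97.85
Sensible, products 25→106 °C: 5098.8 kJ/h
Q = ΔH = -3770.6 kJ/h = -1.0474 kW
Heat removed = 1047.4 W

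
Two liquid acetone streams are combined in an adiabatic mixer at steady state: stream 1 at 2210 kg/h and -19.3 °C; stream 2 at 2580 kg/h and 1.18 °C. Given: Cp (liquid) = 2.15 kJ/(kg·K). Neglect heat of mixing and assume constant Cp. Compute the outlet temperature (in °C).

T_out = -8.27 °C

No heat crosses the boundary, so H_out = H_in.
Σ ṁᵢCp,ᵢTᵢ = 2210×2.15×-19.3 + 2580×2.15×1.18 = -85158
Σ ṁᵢCp,ᵢ = 2210×2.15 + 2580×2.15 = 10298
T_out = -85158 / 10298 = -8.269 °C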